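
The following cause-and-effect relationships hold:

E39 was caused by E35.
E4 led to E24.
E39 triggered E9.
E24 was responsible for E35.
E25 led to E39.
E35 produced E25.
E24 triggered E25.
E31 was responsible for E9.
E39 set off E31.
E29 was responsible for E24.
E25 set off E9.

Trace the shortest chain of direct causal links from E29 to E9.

E29 → E24 → E25 → E9

E29 → E24
E24 → E25
E25 → E9
Length: 3 steps.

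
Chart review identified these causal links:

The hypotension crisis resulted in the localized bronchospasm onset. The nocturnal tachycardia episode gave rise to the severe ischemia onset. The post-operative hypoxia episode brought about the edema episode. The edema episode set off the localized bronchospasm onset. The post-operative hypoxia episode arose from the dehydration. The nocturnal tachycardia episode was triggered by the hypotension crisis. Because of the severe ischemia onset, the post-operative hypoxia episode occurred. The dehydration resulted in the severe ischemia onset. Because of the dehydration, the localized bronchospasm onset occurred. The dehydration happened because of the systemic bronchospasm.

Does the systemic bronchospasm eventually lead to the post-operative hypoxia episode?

Yes

There is a causal chain: the systemic bronchospasm → the dehydration → the post-operative hypoxia episode.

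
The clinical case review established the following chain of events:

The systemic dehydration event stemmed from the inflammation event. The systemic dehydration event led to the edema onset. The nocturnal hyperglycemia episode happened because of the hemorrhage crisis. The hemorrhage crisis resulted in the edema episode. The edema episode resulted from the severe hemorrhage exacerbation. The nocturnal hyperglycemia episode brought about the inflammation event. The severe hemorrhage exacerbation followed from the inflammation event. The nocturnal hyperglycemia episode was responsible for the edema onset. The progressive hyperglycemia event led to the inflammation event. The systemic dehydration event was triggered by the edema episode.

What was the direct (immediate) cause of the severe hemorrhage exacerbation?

Upstream contributors include the hemorrhage crisis, the nocturnal hyperglycemia episode, the progressive hyperglycemia event, but only the inflammation event feeds directly into the severe hemorrhage exacerbation.

the inflammation event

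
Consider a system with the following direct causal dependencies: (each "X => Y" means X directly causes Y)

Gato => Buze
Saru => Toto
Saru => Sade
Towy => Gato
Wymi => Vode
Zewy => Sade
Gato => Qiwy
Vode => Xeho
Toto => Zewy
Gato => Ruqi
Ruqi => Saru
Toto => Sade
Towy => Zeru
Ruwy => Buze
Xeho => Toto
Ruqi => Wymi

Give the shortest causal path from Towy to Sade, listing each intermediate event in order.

Towy → Gato → Ruqi → Saru → Sade

Towy → Gato
Gato → Ruqi
Ruqi → Saru
Saru → Sade
Length: 4 steps.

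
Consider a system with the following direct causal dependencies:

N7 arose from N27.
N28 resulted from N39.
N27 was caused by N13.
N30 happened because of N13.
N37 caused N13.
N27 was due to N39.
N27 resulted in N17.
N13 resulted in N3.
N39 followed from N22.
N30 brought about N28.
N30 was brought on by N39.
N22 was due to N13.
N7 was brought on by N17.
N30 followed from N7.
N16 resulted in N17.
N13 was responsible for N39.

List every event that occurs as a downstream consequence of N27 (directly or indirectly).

N17, N28, N30, N7

Direct effects: N17, N7.
2 steps out: N30.
3 steps out: N28.
Not reachable from it: N37, N13, N22, N39, N3, N16.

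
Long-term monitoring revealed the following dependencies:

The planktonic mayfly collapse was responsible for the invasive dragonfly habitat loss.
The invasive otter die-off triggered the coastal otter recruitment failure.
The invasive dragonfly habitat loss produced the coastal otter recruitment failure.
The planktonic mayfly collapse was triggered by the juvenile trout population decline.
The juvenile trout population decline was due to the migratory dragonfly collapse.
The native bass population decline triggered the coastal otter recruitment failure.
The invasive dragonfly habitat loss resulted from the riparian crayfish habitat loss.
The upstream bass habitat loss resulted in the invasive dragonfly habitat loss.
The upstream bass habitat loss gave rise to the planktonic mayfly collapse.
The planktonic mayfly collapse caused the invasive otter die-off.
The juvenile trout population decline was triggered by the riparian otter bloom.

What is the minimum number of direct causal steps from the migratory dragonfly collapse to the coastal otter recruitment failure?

Shortest chain: the migratory dragonfly collapse → the juvenile trout population decline → the planktonic mayfly collapse → the invasive dragonfly habitat loss → the coastal otter recruitment failure.

4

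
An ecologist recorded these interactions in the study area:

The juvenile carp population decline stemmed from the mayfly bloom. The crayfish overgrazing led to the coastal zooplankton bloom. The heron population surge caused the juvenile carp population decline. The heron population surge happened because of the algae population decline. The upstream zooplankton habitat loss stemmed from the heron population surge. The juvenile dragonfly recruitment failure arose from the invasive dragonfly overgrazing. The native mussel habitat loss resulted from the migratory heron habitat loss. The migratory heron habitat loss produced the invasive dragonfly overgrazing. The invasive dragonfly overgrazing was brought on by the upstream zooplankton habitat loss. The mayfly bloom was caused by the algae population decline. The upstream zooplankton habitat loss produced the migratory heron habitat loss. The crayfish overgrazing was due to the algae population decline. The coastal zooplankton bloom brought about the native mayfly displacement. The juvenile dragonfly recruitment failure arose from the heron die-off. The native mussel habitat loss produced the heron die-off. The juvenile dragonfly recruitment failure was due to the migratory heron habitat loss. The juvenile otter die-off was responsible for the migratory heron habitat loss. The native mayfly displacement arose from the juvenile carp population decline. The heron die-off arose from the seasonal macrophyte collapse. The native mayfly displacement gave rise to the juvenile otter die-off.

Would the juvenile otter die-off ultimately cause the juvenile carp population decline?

No

The juvenile otter die-off leads to the migratory heron habitat loss, the native mussel habitat loss, the heron die-off, the invasive dragonfly overgrazing, the juvenile dragonfly recruitment failure; the juvenile carp population decline is not among them.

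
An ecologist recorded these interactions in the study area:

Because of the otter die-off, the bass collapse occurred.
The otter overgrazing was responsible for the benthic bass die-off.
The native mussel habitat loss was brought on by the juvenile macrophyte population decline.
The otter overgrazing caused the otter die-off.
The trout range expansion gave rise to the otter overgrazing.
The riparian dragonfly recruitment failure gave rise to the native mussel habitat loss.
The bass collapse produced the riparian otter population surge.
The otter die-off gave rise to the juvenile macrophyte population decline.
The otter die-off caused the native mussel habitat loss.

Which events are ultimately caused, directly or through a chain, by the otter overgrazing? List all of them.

Direct effects: the otter die-off, the benthic bass die-off.
2 steps out: the bass collapse, the juvenile macrophyte population decline, the native mussel habitat loss.
3 steps out: the riparian otter population surge.
Not reachable from it: the trout range expansion, the riparian dragonfly recruitment failure.

the bass collapse, the benthic bass die-off, the juvenile macrophyte population decline, the native mussel habitat loss, the otter die-off, the riparian otter population surge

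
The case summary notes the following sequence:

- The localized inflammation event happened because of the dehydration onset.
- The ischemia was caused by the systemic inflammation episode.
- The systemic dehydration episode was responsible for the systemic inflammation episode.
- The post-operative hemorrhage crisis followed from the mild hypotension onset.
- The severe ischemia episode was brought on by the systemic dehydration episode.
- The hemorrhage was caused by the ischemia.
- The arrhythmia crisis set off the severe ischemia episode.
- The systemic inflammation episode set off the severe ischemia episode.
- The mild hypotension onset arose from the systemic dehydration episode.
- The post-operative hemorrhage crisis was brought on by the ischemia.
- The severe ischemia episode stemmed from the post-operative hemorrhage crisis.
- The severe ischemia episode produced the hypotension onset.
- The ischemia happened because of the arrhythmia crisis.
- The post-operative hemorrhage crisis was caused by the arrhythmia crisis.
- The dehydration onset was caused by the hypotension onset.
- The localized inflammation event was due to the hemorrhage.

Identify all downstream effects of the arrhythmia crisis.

Direct effects: the ischemia, the post-operative hemorrhage crisis, the severe ischemia episode.
2 steps out: the hypotension onset, the hemorrhage.
3 steps out: the dehydration onset, the localized inflammation event.
Not reachable from it: the systemic dehydration episode, the mild hypotension onset, the systemic inflammation episode.

the dehydration onset, the hemorrhage, the hypotension onset, the ischemia, the localized inflammation event, the post-operative hemorrhage crisis, the severe ischemia episode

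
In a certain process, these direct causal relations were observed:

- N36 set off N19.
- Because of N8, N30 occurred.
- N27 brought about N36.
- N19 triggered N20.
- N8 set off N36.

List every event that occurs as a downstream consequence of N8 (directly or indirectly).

N19, N20, N30, N36

Direct effects: N36, N30.
2 steps out: N19.
3 steps out: N20.
Not reachable from it: N27.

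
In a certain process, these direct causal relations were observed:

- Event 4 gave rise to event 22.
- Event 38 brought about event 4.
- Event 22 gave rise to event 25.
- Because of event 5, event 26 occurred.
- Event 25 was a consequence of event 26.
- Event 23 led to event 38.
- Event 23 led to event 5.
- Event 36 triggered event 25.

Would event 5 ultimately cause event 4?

No

Event 5 leads to event 26, event 25; event 4 is not among them.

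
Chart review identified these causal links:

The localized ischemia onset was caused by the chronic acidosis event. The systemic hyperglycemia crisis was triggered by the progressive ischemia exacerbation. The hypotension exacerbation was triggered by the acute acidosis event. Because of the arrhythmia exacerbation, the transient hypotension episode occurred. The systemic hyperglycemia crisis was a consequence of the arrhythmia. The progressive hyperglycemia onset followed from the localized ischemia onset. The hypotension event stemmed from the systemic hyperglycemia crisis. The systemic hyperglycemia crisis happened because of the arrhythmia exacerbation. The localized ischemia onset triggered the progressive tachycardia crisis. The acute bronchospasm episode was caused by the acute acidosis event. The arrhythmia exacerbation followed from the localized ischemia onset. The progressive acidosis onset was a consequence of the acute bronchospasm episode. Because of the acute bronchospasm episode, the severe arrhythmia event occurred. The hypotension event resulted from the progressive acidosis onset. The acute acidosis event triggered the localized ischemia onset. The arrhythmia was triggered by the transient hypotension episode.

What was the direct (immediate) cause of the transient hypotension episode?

the arrhythmia exacerbation

Upstream contributors include the acute acidosis event, the chronic acidosis event, the localized ischemia onset, but only the arrhythmia exacerbation feeds directly into the transient hypotension episode.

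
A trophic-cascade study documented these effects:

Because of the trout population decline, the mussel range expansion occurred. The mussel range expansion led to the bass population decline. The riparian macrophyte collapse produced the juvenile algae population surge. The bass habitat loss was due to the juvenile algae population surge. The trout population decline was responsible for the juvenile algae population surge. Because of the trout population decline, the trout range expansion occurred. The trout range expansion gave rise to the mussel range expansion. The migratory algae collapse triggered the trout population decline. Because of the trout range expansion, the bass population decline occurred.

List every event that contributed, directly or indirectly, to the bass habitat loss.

Immediate cause of the bass habitat loss: the juvenile algae population surge.
Further upstream: the migratory algae collapse, the riparian macrophyte collapse, the trout population decline.

the juvenile algae population surge, the migratory algae collapse, the riparian macrophyte collapse, the trout population decline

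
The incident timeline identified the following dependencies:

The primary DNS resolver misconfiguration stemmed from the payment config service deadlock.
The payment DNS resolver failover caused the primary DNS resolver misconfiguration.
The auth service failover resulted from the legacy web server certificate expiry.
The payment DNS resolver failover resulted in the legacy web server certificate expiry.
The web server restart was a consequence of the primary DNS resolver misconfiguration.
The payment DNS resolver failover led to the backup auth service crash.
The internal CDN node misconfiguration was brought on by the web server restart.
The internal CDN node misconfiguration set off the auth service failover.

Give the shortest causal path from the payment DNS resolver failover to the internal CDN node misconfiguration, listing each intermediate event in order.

the payment DNS resolver failover → the primary DNS resolver misconfiguration
the primary DNS resolver misconfiguration → the web server restart
the web server restart → the internal CDN node misconfiguration
Length: 3 steps.

the payment DNS resolver failover → the primary DNS resolver misconfiguration → the web server restart → the internal CDN node misconfiguration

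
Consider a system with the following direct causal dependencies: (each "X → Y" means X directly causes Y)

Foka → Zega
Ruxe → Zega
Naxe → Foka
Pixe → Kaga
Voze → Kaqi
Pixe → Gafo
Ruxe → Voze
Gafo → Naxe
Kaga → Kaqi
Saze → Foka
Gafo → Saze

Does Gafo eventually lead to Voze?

Gafo leads to Naxe, Saze, Foka, Zega; Voze is not among them.

No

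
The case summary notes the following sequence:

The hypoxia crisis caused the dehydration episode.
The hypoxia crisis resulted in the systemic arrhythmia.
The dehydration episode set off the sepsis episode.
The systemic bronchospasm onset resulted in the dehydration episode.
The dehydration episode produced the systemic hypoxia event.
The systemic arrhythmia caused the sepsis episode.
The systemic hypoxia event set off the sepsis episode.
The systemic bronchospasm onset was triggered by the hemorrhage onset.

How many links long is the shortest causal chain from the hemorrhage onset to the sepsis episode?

Shortest chain: the hemorrhage onset → the systemic bronchospasm onset → the dehydration episode → the sepsis episode.

3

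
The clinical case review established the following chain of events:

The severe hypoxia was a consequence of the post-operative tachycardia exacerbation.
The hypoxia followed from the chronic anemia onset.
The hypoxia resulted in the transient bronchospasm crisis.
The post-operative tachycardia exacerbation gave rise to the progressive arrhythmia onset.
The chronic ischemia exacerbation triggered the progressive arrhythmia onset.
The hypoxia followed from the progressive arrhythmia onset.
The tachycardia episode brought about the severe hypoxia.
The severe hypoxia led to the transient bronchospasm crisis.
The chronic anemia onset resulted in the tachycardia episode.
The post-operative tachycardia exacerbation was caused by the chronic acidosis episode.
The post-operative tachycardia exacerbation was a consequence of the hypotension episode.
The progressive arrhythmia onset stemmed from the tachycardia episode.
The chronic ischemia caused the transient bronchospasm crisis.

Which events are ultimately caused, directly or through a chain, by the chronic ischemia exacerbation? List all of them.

Direct effects: the progressive arrhythmia onset.
2 steps out: the hypoxia.
3 steps out: the transient bronchospasm crisis.
Not reachable from it: the chronic anemia onset, the tachycardia episode, the chronic acidosis episode, the hypotension episode, the post-operative tachycardia exacerbation, the severe hypoxia, the chronic ischemia.

the hypoxia, the progressive arrhythmia onset, the transient bronchospasm crisis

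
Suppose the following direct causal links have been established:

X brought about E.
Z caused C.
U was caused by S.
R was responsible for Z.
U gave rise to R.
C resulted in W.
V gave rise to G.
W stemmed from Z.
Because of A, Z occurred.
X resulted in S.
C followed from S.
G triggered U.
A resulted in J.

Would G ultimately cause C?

Yes

There is a causal chain: G → U → R → Z → C.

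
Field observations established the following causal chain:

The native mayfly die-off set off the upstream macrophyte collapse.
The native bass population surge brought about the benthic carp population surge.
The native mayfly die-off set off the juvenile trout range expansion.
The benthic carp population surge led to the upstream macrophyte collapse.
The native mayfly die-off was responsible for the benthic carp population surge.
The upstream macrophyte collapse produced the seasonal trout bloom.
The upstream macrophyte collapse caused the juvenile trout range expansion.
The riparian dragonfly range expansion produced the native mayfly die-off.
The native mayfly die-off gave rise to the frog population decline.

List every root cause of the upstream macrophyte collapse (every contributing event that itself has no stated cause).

the native bass population surge, the riparian dragonfly range expansion

Tracing upstream from the upstream macrophyte collapse: the upstream macrophyte collapse ← the native mayfly die-off ← the riparian dragonfly range expansion.
A separate upstream branch: the upstream macrophyte collapse ← the benthic carp population surge ← the native bass population surge.
Each of those chain origins has no stated cause.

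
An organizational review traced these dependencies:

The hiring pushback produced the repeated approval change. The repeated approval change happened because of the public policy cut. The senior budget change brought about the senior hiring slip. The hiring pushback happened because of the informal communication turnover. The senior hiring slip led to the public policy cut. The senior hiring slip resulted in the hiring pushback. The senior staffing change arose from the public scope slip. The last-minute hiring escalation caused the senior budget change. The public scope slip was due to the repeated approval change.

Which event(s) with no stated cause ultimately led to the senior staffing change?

the informal communication turnover, the last-minute hiring escalation

Tracing upstream from the senior staffing change: the senior staffing change ← the public scope slip ← the repeated approval change ← the hiring pushback ← the senior hiring slip ← the senior budget change ← the last-minute hiring escalation.
A separate upstream branch: the senior staffing change ← the public scope slip ← the repeated approval change ← the hiring pushback ← the informal communication turnover.
Each of those chain origins has no stated cause.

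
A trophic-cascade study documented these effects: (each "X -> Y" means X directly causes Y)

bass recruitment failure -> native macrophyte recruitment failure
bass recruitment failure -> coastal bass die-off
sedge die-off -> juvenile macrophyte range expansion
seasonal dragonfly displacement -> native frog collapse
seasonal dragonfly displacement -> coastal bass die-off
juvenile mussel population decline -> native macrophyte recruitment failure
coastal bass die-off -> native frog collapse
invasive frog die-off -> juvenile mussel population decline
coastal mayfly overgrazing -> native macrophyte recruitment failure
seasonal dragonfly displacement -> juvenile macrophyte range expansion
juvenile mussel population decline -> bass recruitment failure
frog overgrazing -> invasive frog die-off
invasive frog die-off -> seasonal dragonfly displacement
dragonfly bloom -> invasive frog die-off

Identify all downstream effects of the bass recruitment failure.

Direct effects: the coastal bass die-off, the native macrophyte recruitment failure.
2 steps out: the native frog collapse.
Not reachable from it: the frog overgrazing, the dragonfly bloom, the invasive frog die-off, the juvenile mussel population decline, the seasonal dragonfly displacement, the sedge die-off, the juvenile macrophyte range expansion, the coastal mayfly overgrazing.

the coastal bass die-off, the native frog collapse, the native macrophyte recruitment failure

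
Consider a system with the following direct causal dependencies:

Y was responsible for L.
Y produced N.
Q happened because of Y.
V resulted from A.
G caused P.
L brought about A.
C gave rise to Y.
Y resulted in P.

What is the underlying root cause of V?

Tracing upstream from V: V ← A ← L ← Y ← C.
C has no stated cause, so it is the root.

C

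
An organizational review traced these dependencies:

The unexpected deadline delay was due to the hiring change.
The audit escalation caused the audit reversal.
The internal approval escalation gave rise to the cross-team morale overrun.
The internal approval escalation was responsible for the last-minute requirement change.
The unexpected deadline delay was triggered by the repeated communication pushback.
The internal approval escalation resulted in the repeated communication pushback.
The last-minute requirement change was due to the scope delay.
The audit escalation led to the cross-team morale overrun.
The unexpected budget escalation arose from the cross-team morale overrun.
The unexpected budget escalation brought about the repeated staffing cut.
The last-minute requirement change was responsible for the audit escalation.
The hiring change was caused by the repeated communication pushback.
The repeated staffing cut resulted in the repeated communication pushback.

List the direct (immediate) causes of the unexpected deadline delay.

the hiring change, the repeated communication pushback

Upstream contributors include the internal approval escalation, the last-minute requirement change, the audit escalation, the cross-team morale overrun, the unexpected budget escalation, the repeated staffing cut, the scope delay, but only the hiring change, the repeated communication pushback feed directly into the unexpected deadline delay.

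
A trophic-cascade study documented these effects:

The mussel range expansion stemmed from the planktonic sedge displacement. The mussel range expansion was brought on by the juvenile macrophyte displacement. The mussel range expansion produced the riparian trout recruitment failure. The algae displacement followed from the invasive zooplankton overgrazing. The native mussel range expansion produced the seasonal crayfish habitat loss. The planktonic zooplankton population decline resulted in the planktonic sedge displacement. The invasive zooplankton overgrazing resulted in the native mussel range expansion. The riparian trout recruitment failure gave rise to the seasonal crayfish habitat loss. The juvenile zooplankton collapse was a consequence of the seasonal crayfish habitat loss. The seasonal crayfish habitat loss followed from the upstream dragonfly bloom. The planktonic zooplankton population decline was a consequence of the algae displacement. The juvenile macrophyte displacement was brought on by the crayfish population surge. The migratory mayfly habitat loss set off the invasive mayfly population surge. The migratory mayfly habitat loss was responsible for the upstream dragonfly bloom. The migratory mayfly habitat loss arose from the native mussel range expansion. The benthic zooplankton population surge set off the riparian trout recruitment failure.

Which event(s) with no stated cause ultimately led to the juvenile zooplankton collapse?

the benthic zooplankton population surge, the crayfish population surge, the invasive zooplankton overgrazing

Tracing upstream from the juvenile zooplankton collapse: the juvenile zooplankton collapse ← the seasonal crayfish habitat loss ← the native mussel range expansion ← the invasive zooplankton overgrazing.
A separate upstream branch: the juvenile zooplankton collapse ← the seasonal crayfish habitat loss ← the riparian trout recruitment failure ← the mussel range expansion ← the juvenile macrophyte displacement ← the crayfish population surge.
A separate upstream branch: the juvenile zooplankton collapse ← the seasonal crayfish habitat loss ← the riparian trout recruitment failure ← the benthic zooplankton population surge.
Each of those chain origins has no stated cause.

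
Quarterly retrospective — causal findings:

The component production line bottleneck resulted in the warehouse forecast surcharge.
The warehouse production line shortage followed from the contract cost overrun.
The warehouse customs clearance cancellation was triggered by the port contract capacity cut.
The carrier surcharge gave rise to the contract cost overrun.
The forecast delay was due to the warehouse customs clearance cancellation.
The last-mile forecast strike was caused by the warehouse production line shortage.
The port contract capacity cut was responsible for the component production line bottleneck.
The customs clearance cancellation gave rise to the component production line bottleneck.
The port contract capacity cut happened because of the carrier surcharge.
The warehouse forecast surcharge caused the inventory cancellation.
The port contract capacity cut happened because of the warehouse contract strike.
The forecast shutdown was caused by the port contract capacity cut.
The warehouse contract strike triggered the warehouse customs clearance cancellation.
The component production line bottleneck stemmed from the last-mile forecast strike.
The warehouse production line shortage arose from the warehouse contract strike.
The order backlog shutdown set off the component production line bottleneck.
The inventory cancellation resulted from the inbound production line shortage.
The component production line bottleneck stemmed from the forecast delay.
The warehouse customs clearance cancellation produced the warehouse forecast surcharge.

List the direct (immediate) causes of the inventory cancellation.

the inbound production line shortage, the warehouse forecast surcharge

Upstream contributors include the warehouse contract strike, the carrier surcharge, the port contract capacity cut, the contract cost overrun, the warehouse customs clearance cancellation, the forecast delay, the warehouse production line shortage, the order backlog shutdown, the customs clearance cancellation, the last-mile forecast strike, the component production line bottleneck, but only the inbound production line shortage, the warehouse forecast surcharge feed directly into the inventory cancellation.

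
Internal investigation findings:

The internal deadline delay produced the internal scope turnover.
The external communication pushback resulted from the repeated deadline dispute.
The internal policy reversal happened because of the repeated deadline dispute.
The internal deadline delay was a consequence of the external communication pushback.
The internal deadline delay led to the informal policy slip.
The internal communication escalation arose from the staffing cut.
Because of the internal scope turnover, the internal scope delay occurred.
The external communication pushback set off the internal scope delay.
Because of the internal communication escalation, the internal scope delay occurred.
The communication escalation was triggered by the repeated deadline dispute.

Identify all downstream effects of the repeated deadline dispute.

Direct effects: the communication escalation, the internal policy reversal, the external communication pushback.
2 steps out: the internal deadline delay, the internal scope delay.
3 steps out: the internal scope turnover, the informal policy slip.
Not reachable from it: the staffing cut, the internal communication escalation.

the communication escalation, the external communication pushback, the informal policy slip, the internal deadline delay, the internal policy reversal, the internal scope delay, the internal scope turnover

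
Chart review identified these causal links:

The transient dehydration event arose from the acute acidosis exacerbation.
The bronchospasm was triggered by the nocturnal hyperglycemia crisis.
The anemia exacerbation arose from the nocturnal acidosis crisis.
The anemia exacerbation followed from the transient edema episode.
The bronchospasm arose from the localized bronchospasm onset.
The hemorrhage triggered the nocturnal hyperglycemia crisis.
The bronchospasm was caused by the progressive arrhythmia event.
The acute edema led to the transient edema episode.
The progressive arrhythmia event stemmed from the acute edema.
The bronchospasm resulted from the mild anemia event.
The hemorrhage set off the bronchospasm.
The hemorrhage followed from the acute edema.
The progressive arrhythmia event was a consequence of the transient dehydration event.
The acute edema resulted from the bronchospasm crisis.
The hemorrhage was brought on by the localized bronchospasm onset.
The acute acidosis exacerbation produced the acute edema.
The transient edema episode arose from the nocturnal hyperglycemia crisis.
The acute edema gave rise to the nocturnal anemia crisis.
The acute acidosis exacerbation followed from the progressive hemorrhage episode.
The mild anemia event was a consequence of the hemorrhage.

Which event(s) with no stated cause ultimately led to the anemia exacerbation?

the bronchospasm crisis, the localized bronchospasm onset, the nocturnal acidosis crisis, the progressive hemorrhage episode

Tracing upstream from the anemia exacerbation: the anemia exacerbation ← the transient edema episode ← the acute edema ← the bronchospasm crisis.
A separate upstream branch: the anemia exacerbation ← the nocturnal acidosis crisis.
A separate upstream branch: the anemia exacerbation ← the transient edema episode ← the acute edema ← the acute acidosis exacerbation ← the progressive hemorrhage episode.
A separate upstream branch: the anemia exacerbation ← the transient edema episode ← the nocturnal hyperglycemia crisis ← the hemorrhage ← the localized bronchospasm onset.
Each of those chain origins has no stated cause.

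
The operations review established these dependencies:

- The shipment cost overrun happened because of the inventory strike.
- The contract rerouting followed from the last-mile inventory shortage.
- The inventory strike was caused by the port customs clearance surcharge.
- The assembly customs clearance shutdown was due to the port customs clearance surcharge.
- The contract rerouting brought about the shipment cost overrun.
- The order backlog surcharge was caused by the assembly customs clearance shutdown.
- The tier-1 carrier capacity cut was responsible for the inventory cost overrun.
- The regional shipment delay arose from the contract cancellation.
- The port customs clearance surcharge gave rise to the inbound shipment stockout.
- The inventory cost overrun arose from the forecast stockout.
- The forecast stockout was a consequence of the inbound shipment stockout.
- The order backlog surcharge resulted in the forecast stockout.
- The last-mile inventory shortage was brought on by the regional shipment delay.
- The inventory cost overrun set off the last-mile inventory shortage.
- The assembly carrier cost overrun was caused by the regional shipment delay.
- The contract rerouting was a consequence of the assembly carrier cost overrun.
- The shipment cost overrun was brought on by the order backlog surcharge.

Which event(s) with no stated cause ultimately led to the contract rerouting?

the contract cancellation, the port customs clearance surcharge, the tier-1 carrier capacity cut

Tracing upstream from the contract rerouting: the contract rerouting ← the last-mile inventory shortage ← the regional shipment delay ← the contract cancellation.
A separate upstream branch: the contract rerouting ← the last-mile inventory shortage ← the inventory cost overrun ← the forecast stockout ← the inbound shipment stockout ← the port customs clearance surcharge.
A separate upstream branch: the contract rerouting ← the last-mile inventory shortage ← the inventory cost overrun ← the tier-1 carrier capacity cut.
Each of those chain origins has no stated cause.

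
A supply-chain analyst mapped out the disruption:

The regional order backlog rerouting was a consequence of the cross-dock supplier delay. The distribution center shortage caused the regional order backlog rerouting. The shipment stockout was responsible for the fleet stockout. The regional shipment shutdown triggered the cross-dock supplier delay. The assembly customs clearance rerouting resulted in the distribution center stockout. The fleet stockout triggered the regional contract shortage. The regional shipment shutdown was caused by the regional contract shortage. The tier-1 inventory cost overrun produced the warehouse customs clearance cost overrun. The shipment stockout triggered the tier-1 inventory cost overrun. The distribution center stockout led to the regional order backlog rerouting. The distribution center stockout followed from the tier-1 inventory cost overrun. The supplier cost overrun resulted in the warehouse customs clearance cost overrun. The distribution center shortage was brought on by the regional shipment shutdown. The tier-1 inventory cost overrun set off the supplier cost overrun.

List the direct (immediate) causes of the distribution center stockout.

the assembly customs clearance rerouting, the tier-1 inventory cost overrun

Upstream contributors include the shipment stockout, but only the assembly customs clearance rerouting, the tier-1 inventory cost overrun feed directly into the distribution center stockout.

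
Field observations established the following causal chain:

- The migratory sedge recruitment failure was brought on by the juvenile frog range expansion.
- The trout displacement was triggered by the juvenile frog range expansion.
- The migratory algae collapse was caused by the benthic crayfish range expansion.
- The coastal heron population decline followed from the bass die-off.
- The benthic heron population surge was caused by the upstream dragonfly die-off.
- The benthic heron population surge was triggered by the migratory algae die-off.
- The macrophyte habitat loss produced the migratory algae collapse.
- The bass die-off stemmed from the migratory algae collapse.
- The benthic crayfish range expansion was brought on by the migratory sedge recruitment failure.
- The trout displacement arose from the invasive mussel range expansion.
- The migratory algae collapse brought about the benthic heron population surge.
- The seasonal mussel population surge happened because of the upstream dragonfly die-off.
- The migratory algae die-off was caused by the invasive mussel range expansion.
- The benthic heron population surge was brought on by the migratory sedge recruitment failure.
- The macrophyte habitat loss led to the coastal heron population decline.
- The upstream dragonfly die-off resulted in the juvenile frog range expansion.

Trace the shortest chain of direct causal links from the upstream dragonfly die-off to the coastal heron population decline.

the upstream dragonfly die-off → the juvenile frog range expansion → the migratory sedge recruitment failure → the benthic crayfish range expansion → the migratory algae collapse → the bass die-off → the coastal heron population decline

the upstream dragonfly die-off → the juvenile frog range expansion
the juvenile frog range expansion → the migratory sedge recruitment failure
the migratory sedge recruitment failure → the benthic crayfish range expansion
the benthic crayfish range expansion → the migratory algae collapse
the migratory algae collapse → the bass die-off
the bass die-off → the coastal heron population decline
Length: 6 steps.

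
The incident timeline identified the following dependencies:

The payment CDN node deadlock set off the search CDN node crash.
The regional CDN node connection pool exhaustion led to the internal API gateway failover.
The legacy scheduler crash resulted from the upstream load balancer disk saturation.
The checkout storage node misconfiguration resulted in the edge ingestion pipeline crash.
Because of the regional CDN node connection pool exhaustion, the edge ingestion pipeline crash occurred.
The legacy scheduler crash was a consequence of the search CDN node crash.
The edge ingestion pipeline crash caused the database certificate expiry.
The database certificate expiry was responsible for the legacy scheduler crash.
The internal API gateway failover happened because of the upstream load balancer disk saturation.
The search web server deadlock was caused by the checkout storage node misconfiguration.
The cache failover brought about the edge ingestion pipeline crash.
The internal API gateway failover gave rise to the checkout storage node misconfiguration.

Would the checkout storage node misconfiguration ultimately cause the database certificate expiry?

There is a causal chain: the checkout storage node misconfiguration → the edge ingestion pipeline crash → the database certificate expiry.

Yes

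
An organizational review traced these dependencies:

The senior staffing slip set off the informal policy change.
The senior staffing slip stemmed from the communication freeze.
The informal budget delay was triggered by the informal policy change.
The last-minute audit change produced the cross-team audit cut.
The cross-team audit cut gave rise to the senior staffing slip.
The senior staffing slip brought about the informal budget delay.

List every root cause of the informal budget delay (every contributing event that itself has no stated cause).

Tracing upstream from the informal budget delay: the informal budget delay ← the senior staffing slip ← the cross-team audit cut ← the last-minute audit change.
A separate upstream branch: the informal budget delay ← the senior staffing slip ← the communication freeze.
Each of those chain origins has no stated cause.

the communication freeze, the last-minute audit change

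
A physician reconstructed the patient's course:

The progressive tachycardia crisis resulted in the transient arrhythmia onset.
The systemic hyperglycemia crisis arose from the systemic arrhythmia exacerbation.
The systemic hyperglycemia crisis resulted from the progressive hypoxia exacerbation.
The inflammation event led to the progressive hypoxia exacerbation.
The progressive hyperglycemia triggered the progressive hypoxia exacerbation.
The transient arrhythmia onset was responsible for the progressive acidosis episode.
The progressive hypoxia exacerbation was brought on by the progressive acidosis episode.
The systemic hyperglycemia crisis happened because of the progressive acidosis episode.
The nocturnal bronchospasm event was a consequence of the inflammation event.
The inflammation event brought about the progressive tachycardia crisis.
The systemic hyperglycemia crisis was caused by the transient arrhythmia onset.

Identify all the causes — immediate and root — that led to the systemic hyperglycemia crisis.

the inflammation event, the progressive acidosis episode, the progressive hyperglycemia, the progressive hypoxia exacerbation, the progressive tachycardia crisis, the systemic arrhythmia exacerbation, the transient arrhythmia onset

Immediate causes of the systemic hyperglycemia crisis: the transient arrhythmia onset, the progressive acidosis episode, the progressive hypoxia exacerbation, the systemic arrhythmia exacerbation.
Further upstream: the inflammation event, the progressive tachycardia crisis, the progressive hyperglycemia.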